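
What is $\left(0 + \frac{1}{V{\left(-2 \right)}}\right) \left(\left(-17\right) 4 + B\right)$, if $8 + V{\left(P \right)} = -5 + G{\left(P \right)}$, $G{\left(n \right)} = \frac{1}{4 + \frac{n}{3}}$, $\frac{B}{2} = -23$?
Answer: $\frac{1140}{127} \approx 8.9764$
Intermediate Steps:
$B = -46$ ($B = 2 \left(-23\right) = -46$)
$G{\left(n \right)} = \frac{1}{4 + \frac{n}{3}}$ ($G{\left(n \right)} = \frac{1}{4 + n \frac{1}{3}} = \frac{1}{4 + \frac{n}{3}}$)
$V{\left(P \right)} = -13 + \frac{3}{12 + P}$ ($V{\left(P \right)} = -8 - \left(5 - \frac{3}{12 + P}\right) = -13 + \frac{3}{12 + P}$)
$\left(0 + \frac{1}{V{\left(-2 \right)}}\right) \left(\left(-17\right) 4 + B\right) = \left(0 + \frac{1}{\frac{1}{12 - 2} \left(-153 - -26\right)}\right) \left(\left(-17\right) 4 - 46\right) = \left(0 + \frac{1}{\frac{1}{10} \left(-153 + 26\right)}\right) \left(-68 - 46\right) = \left(0 + \frac{1}{\frac{1}{10} \left(-127\right)}\right) \left(-114\right) = \left(0 + \frac{1}{- \frac{127}{10}}\right) \left(-114\right) = \left(0 - \frac{10}{127}\right) \left(-114\right) = \left(- \frac{10}{127}\right) \left(-114\right) = \frac{1140}{127}$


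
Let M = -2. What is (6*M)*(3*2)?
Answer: -72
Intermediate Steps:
(6*M)*(3*2) = (6*(-2))*(3*2) = -12*6 = -72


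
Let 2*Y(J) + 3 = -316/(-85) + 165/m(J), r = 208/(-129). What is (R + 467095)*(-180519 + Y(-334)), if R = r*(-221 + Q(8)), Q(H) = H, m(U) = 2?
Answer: -1233373471039989/14620 ≈ -8.4362e+10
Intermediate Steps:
r = -208/129 (r = 208*(-1/129) = -208/129 ≈ -1.6124)
Y(J) = 14147/340 (Y(J) = -3/2 + (-316/(-85) + 165/2)/2 = -3/2 + (-316*(-1/85) + 165*(½))/2 = -3/2 + (316/85 + 165/2)/2 = -3/2 + (½)*(14657/170) = -3/2 + 14657/340 = 14147/340)
R = 14768/43 (R = -208*(-221 + 8)/129 = -208/129*(-213) = 14768/43 ≈ 343.44)
(R + 467095)*(-180519 + Y(-334)) = (14768/43 + 467095)*(-180519 + 14147/340) = (20099853/43)*(-61362313/340) = -1233373471039989/14620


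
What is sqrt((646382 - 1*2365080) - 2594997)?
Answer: I*sqrt(4313695) ≈ 2076.9*I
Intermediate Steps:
sqrt((646382 - 1*2365080) - 2594997) = sqrt((646382 - 2365080) - 2594997) = sqrt(-1718698 - 2594997) = sqrt(-4313695) = I*sqrt(4313695)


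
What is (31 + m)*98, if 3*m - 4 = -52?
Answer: 1470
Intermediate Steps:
m = -16 (m = 4/3 + (⅓)*(-52) = 4/3 - 52/3 = -16)
(31 + m)*98 = (31 - 16)*98 = 15*98 = 1470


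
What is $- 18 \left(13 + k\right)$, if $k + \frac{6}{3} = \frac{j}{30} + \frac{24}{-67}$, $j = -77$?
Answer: $- \frac{48693}{335} \approx -145.35$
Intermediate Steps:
$k = - \frac{9899}{2010}$ ($k = -2 + \left(- \frac{77}{30} + \frac{24}{-67}\right) = -2 + \left(\left(-77\right) \frac{1}{30} + 24 \left(- \frac{1}{67}\right)\right) = -2 - \frac{5879}{2010} = - \frac{9899}{2010} \approx -4.9249$)
$- 18 \left(13 + k\right) = - 18 \left(13 - \frac{9899}{2010}\right) = \left(-18\right) \frac{16231}{2010} = - \frac{48693}{335}$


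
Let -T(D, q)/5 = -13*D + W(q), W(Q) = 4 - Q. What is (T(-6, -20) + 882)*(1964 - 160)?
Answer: 671088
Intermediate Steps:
T(D, q) = -20 + 5*q + 65*D (T(D, q) = -5*(-13*D + (4 - q)) = -5*(4 - q - 13*D) = -20 + 5*q + 65*D)
(T(-6, -20) + 882)*(1964 - 160) = ((-20 + 5*(-20) + 65*(-6)) + 882)*(1964 - 160) = ((-20 - 100 - 390) + 882)*1804 = (-510 + 882)*1804 = 372*1804 = 671088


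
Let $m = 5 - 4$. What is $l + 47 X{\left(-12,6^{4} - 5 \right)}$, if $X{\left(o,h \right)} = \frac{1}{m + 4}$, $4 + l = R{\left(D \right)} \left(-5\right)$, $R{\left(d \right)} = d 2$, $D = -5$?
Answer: $\frac{277}{5} \approx 55.4$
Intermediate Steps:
$m = 1$ ($m = 5 - 4 = 1$)
$R{\left(d \right)} = 2 d$
$l = 46$ ($l = -4 + 2 \left(-5\right) \left(-5\right) = -4 - -50 = -4 + 50 = 46$)
$X{\left(o,h \right)} = \frac{1}{5}$ ($X{\left(o,h \right)} = \frac{1}{1 + 4} = \frac{1}{5}$)
$l + 47 X{\left(-12,6^{4} - 5 \right)} = 46 + 47 \cdot \frac{1}{5} = 46 + \frac{47}{5} = \frac{277}{5}$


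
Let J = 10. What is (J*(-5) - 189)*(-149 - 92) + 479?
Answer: 58078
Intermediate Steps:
(J*(-5) - 189)*(-149 - 92) + 479 = (10*(-5) - 189)*(-149 - 92) + 479 = (-50 - 189)*(-241) + 479 = -239*(-241) + 479 = 57599 + 479 = 58078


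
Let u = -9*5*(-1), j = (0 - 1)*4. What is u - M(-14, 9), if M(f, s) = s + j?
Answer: 40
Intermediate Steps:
j = -4 (j = -1*4 = -4)
M(f, s) = -4 + s (M(f, s) = s - 4 = -4 + s)
u = 45 (u = -45*(-1) = 45)
u - M(-14, 9) = 45 - (-4 + 9) = 45 - 1*5 = 45 - 5 = 40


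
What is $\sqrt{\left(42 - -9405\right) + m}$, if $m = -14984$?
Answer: $7 i \sqrt{113} \approx 74.411 i$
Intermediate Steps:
$\sqrt{\left(42 - -9405\right) + m} = \sqrt{\left(42 - -9405\right) - 14984} = \sqrt{\left(42 + 9405\right) - 14984} = \sqrt{9447 - 14984} = \sqrt{-5537} = 7 i \sqrt{113}$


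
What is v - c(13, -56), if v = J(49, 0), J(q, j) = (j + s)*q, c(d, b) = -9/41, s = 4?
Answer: 8045/41 ≈ 196.22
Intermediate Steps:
c(d, b) = -9/41 (c(d, b) = -9*1/41 = -9/41)
J(q, j) = q*(4 + j) (J(q, j) = (j + 4)*q = (4 + j)*q = q*(4 + j))
v = 196 (v = 49*(4 + 0) = 49*4 = 196)
v - c(13, -56) = 196 - 1*(-9/41) = 196 + 9/41 = 8045/41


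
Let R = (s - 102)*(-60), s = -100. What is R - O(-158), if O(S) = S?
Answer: 12278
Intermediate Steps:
R = 12120 (R = (-100 - 102)*(-60) = -202*(-60) = 12120)
R - O(-158) = 12120 - 1*(-158) = 12120 + 158 = 12278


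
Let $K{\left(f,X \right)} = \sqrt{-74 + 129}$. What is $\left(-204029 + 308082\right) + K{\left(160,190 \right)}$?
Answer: $104053 + \sqrt{55} \approx 1.0406 \cdot 10^{5}$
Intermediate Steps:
$K{\left(f,X \right)} = \sqrt{55}$
$\left(-204029 + 308082\right) + K{\left(160,190 \right)} = \left(-204029 + 308082\right) + \sqrt{55} = 104053 + \sqrt{55}$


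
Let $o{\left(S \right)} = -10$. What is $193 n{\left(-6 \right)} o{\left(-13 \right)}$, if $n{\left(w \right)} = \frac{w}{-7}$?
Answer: $- \frac{11580}{7} \approx -1654.3$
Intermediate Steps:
$n{\left(w \right)} = - \frac{w}{7}$ ($n{\left(w \right)} = w \left(- \frac{1}{7}\right) = - \frac{w}{7}$)
$193 n{\left(-6 \right)} o{\left(-13 \right)} = 193 \left(\left(- \frac{1}{7}\right) \left(-6\right)\right) \left(-10\right) = 193 \cdot \frac{6}{7} \left(-10\right) = \frac{1158}{7} \left(-10\right) = - \frac{11580}{7}$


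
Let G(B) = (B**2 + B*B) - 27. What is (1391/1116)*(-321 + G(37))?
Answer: 1662245/558 ≈ 2978.9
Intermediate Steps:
G(B) = -27 + 2*B**2 (G(B) = (B**2 + B**2) - 27 = 2*B**2 - 27 = -27 + 2*B**2)
(1391/1116)*(-321 + G(37)) = (1391/1116)*(-321 + (-27 + 2*37**2)) = (1391*(1/1116))*(-321 + (-27 + 2*1369)) = 1391*(-321 + (-27 + 2738))/1116 = 1391*(-321 + 2711)/1116 = (1391/1116)*2390 = 1662245/558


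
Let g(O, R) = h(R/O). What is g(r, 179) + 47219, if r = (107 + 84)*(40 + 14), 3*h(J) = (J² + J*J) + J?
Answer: 3767318670965/79783947 ≈ 47219.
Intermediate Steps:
h(J) = J/3 + 2*J²/3 (h(J) = ((J² + J*J) + J)/3 = ((J² + J²) + J)/3 = (2*J² + J)/3 = (J + 2*J²)/3 = J/3 + 2*J²/3)
r = 10314 (r = 191*54 = 10314)
g(O, R) = R*(1 + 2*R/O)/(3*O) (g(O, R) = (R/O)*(1 + 2*(R/O))/3 = (R/O)*(1 + 2*R/O)/3 = R*(1 + 2*R/O)/(3*O))
g(r, 179) + 47219 = (⅓)*179*(10314 + 2*179)/10314² + 47219 = (⅓)*179*(1/106378596)*(10314 + 358) + 47219 = (⅓)*179*(1/106378596)*10672 + 47219 = 477572/79783947 + 47219 = 3767318670965/79783947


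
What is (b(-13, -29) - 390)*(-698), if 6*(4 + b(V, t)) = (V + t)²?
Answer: 69800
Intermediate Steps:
b(V, t) = -4 + (V + t)²/6
(b(-13, -29) - 390)*(-698) = ((-4 + (-13 - 29)²/6) - 390)*(-698) = ((-4 + (⅙)*(-42)²) - 390)*(-698) = ((-4 + (⅙)*1764) - 390)*(-698) = ((-4 + 294) - 390)*(-698) = (290 - 390)*(-698) = -100*(-698) = 69800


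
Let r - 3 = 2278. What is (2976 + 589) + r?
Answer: 5846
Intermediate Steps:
r = 2281 (r = 3 + 2278 = 2281)
(2976 + 589) + r = (2976 + 589) + 2281 = 3565 + 2281 = 5846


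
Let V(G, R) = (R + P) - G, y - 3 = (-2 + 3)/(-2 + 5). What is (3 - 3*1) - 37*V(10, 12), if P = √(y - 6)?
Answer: -74 - 74*I*√6/3 ≈ -74.0 - 60.421*I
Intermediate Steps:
y = 10/3 (y = 3 + (-2 + 3)/(-2 + 5) = 3 + 1/3 = 3 + 1*(⅓) = 3 + ⅓ = 10/3 ≈ 3.3333)
P = 2*I*√6/3 (P = √(10/3 - 6) = √(-8/3) = 2*I*√6/3 ≈ 1.633*I)
V(G, R) = R - G + 2*I*√6/3 (V(G, R) = (R + 2*I*√6/3) - G = R - G + 2*I*√6/3)
(3 - 3*1) - 37*V(10, 12) = (3 - 3*1) - 37*(12 - 1*10 + 2*I*√6/3) = (3 - 3) - 37*(12 - 10 + 2*I*√6/3) = 0 - 37*(2 + 2*I*√6/3) = 0 + (-74 - 74*I*√6/3) = -74 - 74*I*√6/3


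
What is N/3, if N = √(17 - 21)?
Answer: 2*I/3 ≈ 0.66667*I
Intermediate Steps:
N = 2*I (N = √(-4) = 2*I ≈ 2.0*I)
N/3 = (2*I)/3 = (2*I)*(⅓) = 2*I/3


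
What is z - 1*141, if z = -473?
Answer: -614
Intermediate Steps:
z - 1*141 = -473 - 1*141 = -473 - 141 = -614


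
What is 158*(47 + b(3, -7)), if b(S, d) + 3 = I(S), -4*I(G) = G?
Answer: 13667/2 ≈ 6833.5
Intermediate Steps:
I(G) = -G/4
b(S, d) = -3 - S/4
158*(47 + b(3, -7)) = 158*(47 + (-3 - ¼*3)) = 158*(47 + (-3 - ¾)) = 158*(47 - 15/4) = 158*(173/4) = 13667/2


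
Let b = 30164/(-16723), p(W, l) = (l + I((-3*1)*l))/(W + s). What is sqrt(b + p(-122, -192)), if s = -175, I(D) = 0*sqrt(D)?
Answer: 2*I*sqrt(88111831423)/551859 ≈ 1.0758*I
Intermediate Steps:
I(D) = 0
p(W, l) = l/(-175 + W) (p(W, l) = (l + 0)/(W - 175) = l/(-175 + W))
b = -30164/16723 (b = 30164*(-1/16723) = -30164/16723 ≈ -1.8037)
sqrt(b + p(-122, -192)) = sqrt(-30164/16723 - 192/(-175 - 122)) = sqrt(-30164/16723 - 192/(-297)) = sqrt(-30164/16723 - 192*(-1/297)) = sqrt(-30164/16723 + 64/99) = sqrt(-1915964/1655577) = 2*I*sqrt(88111831423)/551859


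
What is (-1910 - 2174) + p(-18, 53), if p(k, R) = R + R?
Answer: -3978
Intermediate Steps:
p(k, R) = 2*R
(-1910 - 2174) + p(-18, 53) = (-1910 - 2174) + 2*53 = -4084 + 106 = -3978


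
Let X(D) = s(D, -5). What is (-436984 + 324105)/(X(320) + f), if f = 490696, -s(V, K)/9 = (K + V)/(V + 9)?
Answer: -5305313/23062307 ≈ -0.23004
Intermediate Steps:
s(V, K) = -9*(K + V)/(9 + V) (s(V, K) = -9*(K + V)/(V + 9) = -9*(K + V)/(9 + V))
X(D) = 9*(5 - D)/(9 + D) (X(D) = 9*(-1*(-5) - D)/(9 + D) = 9*(5 - D)/(9 + D))
(-436984 + 324105)/(X(320) + f) = (-436984 + 324105)/(9*(5 - 1*320)/(9 + 320) + 490696) = -112879/(9*(5 - 320)/329 + 490696) = -112879/(9*(1/329)*(-315) + 490696) = -112879/(-405/47 + 490696) = -112879/23062307/47 = -112879*47/23062307 = -5305313/23062307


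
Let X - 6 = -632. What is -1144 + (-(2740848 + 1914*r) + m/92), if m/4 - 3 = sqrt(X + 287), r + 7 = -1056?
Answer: -16270427/23 + I*sqrt(339)/23 ≈ -7.0741e+5 + 0.80052*I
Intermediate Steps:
X = -626 (X = 6 - 632 = -626)
r = -1063 (r = -7 - 1056 = -1063)
m = 12 + 4*I*sqrt(339) (m = 12 + 4*sqrt(-626 + 287) = 12 + 4*sqrt(-339) = 12 + 4*(I*sqrt(339)) = 12 + 4*I*sqrt(339) ≈ 12.0 + 73.648*I)
-1144 + (-(2740848 + 1914*r) + m/92) = -1144 + (-1914/(1/(-1063 + 1432)) + (12 + 4*I*sqrt(339))/92) = -1144 + (-1914/(1/369) + (12 + 4*I*sqrt(339))*(1/92)) = -1144 + (-1914/1/369 + (3/23 + I*sqrt(339)/23)) = -1144 + (-1914*369 + (3/23 + I*sqrt(339)/23)) = -1144 + (-706266 + (3/23 + I*sqrt(339)/23)) = -1144 + (-16244115/23 + I*sqrt(339)/23) = -16270427/23 + I*sqrt(339)/23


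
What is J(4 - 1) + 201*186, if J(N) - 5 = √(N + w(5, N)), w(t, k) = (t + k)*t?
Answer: 37391 + √43 ≈ 37398.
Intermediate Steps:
w(t, k) = t*(k + t) (w(t, k) = (k + t)*t = t*(k + t))
J(N) = 5 + √(25 + 6*N) (J(N) = 5 + √(N + 5*(N + 5)) = 5 + √(N + 5*(5 + N)) = 5 + √(N + (25 + 5*N)) = 5 + √(25 + 6*N))
J(4 - 1) + 201*186 = (5 + √(25 + 6*(4 - 1))) + 201*186 = (5 + √(25 + 6*3)) + 37386 = (5 + √(25 + 18)) + 37386 = (5 + √43) + 37386 = 37391 + √43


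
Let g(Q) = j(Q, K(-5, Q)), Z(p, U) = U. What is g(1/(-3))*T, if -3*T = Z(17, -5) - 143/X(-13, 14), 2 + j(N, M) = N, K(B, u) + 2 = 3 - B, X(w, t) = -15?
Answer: 476/135 ≈ 3.5259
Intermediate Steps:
K(B, u) = 1 - B (K(B, u) = -2 + (3 - B) = 1 - B)
j(N, M) = -2 + N
g(Q) = -2 + Q
T = -68/45 (T = -(-5 - 143/(-15))/3 = -(-5 - 143*(-1/15))/3 = -(-5 + 143/15)/3 = -1/3*68/15 = -68/45 ≈ -1.5111)
g(1/(-3))*T = (-2 + 1/(-3))*(-68/45) = (-2 - 1/3)*(-68/45) = -7/3*(-68/45) = 476/135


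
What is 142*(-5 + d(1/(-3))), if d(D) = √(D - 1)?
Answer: -710 + 284*I*√3/3 ≈ -710.0 + 163.97*I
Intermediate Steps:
d(D) = √(-1 + D)
142*(-5 + d(1/(-3))) = 142*(-5 + √(-1 + 1/(-3))) = 142*(-5 + √(-1 - ⅓)) = 142*(-5 + √(-4/3)) = 142*(-5 + 2*I*√3/3) = -710 + 284*I*√3/3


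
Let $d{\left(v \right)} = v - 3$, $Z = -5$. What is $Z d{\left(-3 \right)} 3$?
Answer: $90$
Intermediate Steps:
$d{\left(v \right)} = -3 + v$
$Z d{\left(-3 \right)} 3 = - 5 \left(-3 - 3\right) 3 = \left(-5\right) \left(-6\right) 3 = 30 \cdot 3 = 90$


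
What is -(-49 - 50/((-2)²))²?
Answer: -15129/4 ≈ -3782.3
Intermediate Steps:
-(-49 - 50/((-2)²))² = -(-49 - 50/4)² = -(-49 - 50*¼)² = -(-49 - 25/2)² = -(-123/2)² = -1*15129/4 = -15129/4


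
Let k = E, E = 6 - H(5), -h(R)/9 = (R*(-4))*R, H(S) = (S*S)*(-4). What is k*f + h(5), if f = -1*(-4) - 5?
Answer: 794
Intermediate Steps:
H(S) = -4*S² (H(S) = S²*(-4) = -4*S²)
h(R) = 36*R² (h(R) = -9*R*(-4)*R = -9*(-4*R)*R = -(-36)*R² = 36*R²)
E = 106 (E = 6 - (-4)*5² = 6 - (-4)*25 = 6 - 1*(-100) = 6 + 100 = 106)
f = -1 (f = 4 - 5 = -1)
k = 106
k*f + h(5) = 106*(-1) + 36*5² = -106 + 36*25 = -106 + 900 = 794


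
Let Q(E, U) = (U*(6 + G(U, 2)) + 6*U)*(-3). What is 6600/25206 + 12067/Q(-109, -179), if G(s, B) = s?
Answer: 47953433/376741479 ≈ 0.12728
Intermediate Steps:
Q(E, U) = -18*U - 3*U*(6 + U) (Q(E, U) = (U*(6 + U) + 6*U)*(-3) = (6*U + U*(6 + U))*(-3) = -18*U - 3*U*(6 + U))
6600/25206 + 12067/Q(-109, -179) = 6600/25206 + 12067/((-3*(-179)*(12 - 179))) = 6600*(1/25206) + 12067/((-3*(-179)*(-167))) = 1100/4201 + 12067/(-89679) = 1100/4201 + 12067*(-1/89679) = 1100/4201 - 12067/89679 = 47953433/376741479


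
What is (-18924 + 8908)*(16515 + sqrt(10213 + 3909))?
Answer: -165414240 - 10016*sqrt(14122) ≈ -1.6660e+8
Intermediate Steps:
(-18924 + 8908)*(16515 + sqrt(10213 + 3909)) = -10016*(16515 + sqrt(14122)) = -165414240 - 10016*sqrt(14122)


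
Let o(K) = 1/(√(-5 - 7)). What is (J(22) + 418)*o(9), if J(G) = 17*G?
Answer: -132*I*√3 ≈ -228.63*I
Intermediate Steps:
o(K) = -I*√3/6 (o(K) = 1/(√(-12)) = 1/(2*I*√3) = -I*√3/6)
(J(22) + 418)*o(9) = (17*22 + 418)*(-I*√3/6) = (374 + 418)*(-I*√3/6) = 792*(-I*√3/6) = -132*I*√3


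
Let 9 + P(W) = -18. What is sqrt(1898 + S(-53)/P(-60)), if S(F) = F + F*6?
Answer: sqrt(154851)/9 ≈ 43.723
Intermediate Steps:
S(F) = 7*F (S(F) = F + 6*F = 7*F)
P(W) = -27 (P(W) = -9 - 18 = -27)
sqrt(1898 + S(-53)/P(-60)) = sqrt(1898 + (7*(-53))/(-27)) = sqrt(1898 - 371*(-1/27)) = sqrt(1898 + 371/27) = sqrt(51617/27) = sqrt(154851)/9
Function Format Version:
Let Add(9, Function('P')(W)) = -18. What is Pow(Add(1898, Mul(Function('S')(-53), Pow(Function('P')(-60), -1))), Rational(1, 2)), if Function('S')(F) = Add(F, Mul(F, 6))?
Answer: Mul(Rational(1, 9), Pow(154851, Rational(1, 2))) ≈ 43.723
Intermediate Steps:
Function('S')(F) = Mul(7, F) (Function('S')(F) = Add(F, Mul(6, F)) = Mul(7, F))
Function('P')(W) = -27 (Function('P')(W) = Add(-9, -18) = -27)
Pow(Add(1898, Mul(Function('S')(-53), Pow(Function('P')(-60), -1))), Rational(1, 2)) = Pow(Add(1898, Mul(Mul(7, -53), Pow(-27, -1))), Rational(1, 2)) = Pow(Add(1898, Mul(-371, Rational(-1, 27))), Rational(1, 2)) = Pow(Add(1898, Rational(371, 27)), Rational(1, 2)) = Pow(Rational(51617, 27), Rational(1, 2)) = Mul(Rational(1, 9), Pow(154851, Rational(1, 2)))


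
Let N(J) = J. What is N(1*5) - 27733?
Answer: -27728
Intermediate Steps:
N(1*5) - 27733 = 1*5 - 27733 = 5 - 27733 = -27728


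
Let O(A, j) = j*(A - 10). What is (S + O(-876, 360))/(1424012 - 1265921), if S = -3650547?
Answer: -1323169/52697 ≈ -25.109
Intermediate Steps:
O(A, j) = j*(-10 + A)
(S + O(-876, 360))/(1424012 - 1265921) = (-3650547 + 360*(-10 - 876))/(1424012 - 1265921) = (-3650547 + 360*(-886))/158091 = (-3650547 - 318960)*(1/158091) = -3969507*1/158091 = -1323169/52697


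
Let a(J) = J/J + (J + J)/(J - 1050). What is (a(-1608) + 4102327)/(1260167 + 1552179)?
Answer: 908665920/622934639 ≈ 1.4587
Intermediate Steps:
a(J) = 1 + 2*J/(-1050 + J) (a(J) = 1 + (2*J)/(-1050 + J) = 1 + 2*J/(-1050 + J))
(a(-1608) + 4102327)/(1260167 + 1552179) = (3*(-350 - 1608)/(-1050 - 1608) + 4102327)/(1260167 + 1552179) = (3*(-1958)/(-2658) + 4102327)/2812346 = (3*(-1/2658)*(-1958) + 4102327)*(1/2812346) = (979/443 + 4102327)*(1/2812346) = (1817331840/443)*(1/2812346) = 908665920/622934639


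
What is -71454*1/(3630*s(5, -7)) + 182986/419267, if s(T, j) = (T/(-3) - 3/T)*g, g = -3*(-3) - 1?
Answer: 21001587341/13798915504 ≈ 1.5220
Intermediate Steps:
g = 8 (g = 9 - 1 = 8)
s(T, j) = -24/T - 8*T/3 (s(T, j) = (T/(-3) - 3/T)*8 = (T*(-⅓) - 3/T)*8 = (-T/3 - 3/T)*8 = (-3/T - T/3)*8 = -24/T - 8*T/3)
-71454*1/(3630*s(5, -7)) + 182986/419267 = -71454*1/(3630*(-24/5 - 8/3*5)) + 182986/419267 = -71454*1/(3630*(-24*⅕ - 40/3)) + 182986*(1/419267) = -71454*1/(3630*(-24/5 - 40/3)) + 182986/419267 = -71454/(-272/15*55*66) + 182986/419267 = -71454/((-2992/3*66)) + 182986/419267 = -71454/(-65824) + 182986/419267 = -71454*(-1/65824) + 182986/419267 = 35727/32912 + 182986/419267 = 21001587341/13798915504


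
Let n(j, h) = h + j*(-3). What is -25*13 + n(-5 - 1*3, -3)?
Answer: -304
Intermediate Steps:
n(j, h) = h - 3*j
-25*13 + n(-5 - 1*3, -3) = -25*13 + (-3 - 3*(-5 - 1*3)) = -325 + (-3 - 3*(-5 - 3)) = -325 + (-3 - 3*(-8)) = -325 + (-3 + 24) = -325 + 21 = -304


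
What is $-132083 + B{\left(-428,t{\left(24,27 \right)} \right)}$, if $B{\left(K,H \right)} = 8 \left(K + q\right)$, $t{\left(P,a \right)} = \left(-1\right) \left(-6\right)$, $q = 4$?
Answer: $-135475$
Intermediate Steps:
$t{\left(P,a \right)} = 6$
$B{\left(K,H \right)} = 32 + 8 K$ ($B{\left(K,H \right)} = 8 \left(K + 4\right) = 8 \left(4 + K\right) = 32 + 8 K$)
$-132083 + B{\left(-428,t{\left(24,27 \right)} \right)} = -132083 + \left(32 + 8 \left(-428\right)\right) = -132083 + \left(32 - 3424\right) = -132083 - 3392 = -135475$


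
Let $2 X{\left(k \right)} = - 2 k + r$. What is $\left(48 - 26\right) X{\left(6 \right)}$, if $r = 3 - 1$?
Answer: $-110$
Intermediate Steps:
$r = 2$ ($r = 3 - 1 = 2$)
$X{\left(k \right)} = 1 - k$ ($X{\left(k \right)} = \frac{- 2 k + 2}{2} = \frac{2 - 2 k}{2} = 1 - k$)
$\left(48 - 26\right) X{\left(6 \right)} = \left(48 - 26\right) \left(1 - 6\right) = 22 \left(1 - 6\right) = 22 \left(-5\right) = -110$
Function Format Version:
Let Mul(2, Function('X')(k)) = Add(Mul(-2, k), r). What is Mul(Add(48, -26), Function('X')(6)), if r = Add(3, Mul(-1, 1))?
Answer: -110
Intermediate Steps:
r = 2 (r = Add(3, -1) = 2)
Function('X')(k) = Add(1, Mul(-1, k)) (Function('X')(k) = Mul(Rational(1, 2), Add(Mul(-2, k), 2)) = Mul(Rational(1, 2), Add(2, Mul(-2, k))) = Add(1, Mul(-1, k)))
Mul(Add(48, -26), Function('X')(6)) = Mul(Add(48, -26), Add(1, Mul(-1, 6))) = Mul(22, Add(1, -6)) = Mul(22, -5) = -110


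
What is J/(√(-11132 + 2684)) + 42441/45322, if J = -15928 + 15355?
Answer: 987/1054 + 191*I*√33/176 ≈ 0.93643 + 6.2342*I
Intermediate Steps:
J = -573
J/(√(-11132 + 2684)) + 42441/45322 = -573/√(-11132 + 2684) + 42441/45322 = -573*(-I*√33/528) + 42441*(1/45322) = -573*(-I*√33/528) + 987/1054 = -(-191)*I*√33/176 + 987/1054 = 191*I*√33/176 + 987/1054 = 987/1054 + 191*I*√33/176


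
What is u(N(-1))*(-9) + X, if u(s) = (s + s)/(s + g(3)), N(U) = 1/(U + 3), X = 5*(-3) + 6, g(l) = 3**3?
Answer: -513/55 ≈ -9.3273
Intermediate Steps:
g(l) = 27
X = -9 (X = -15 + 6 = -9)
N(U) = 1/(3 + U)
u(s) = 2*s/(27 + s) (u(s) = (s + s)/(s + 27) = (2*s)/(27 + s) = 2*s/(27 + s))
u(N(-1))*(-9) + X = (2/((3 - 1)*(27 + 1/(3 - 1))))*(-9) - 9 = (2/(2*(27 + 1/2)))*(-9) - 9 = (2*(1/2)/(27 + 1/2))*(-9) - 9 = (2*(1/2)/(55/2))*(-9) - 9 = (2*(1/2)*(2/55))*(-9) - 9 = (2/55)*(-9) - 9 = -18/55 - 9 = -513/55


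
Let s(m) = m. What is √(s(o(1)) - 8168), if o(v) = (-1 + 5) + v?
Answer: 3*I*√907 ≈ 90.349*I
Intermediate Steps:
o(v) = 4 + v
√(s(o(1)) - 8168) = √((4 + 1) - 8168) = √(5 - 8168) = √(-8163) = 3*I*√907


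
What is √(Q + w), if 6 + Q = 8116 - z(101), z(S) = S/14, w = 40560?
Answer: √9537906/14 ≈ 220.60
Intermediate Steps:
z(S) = S/14 (z(S) = S*(1/14) = S/14)
Q = 113439/14 (Q = -6 + (8116 - 101/14) = -6 + 113523/14 = 113439/14 ≈ 8102.8)
√(Q + w) = √(113439/14 + 40560) = √(681279/14) = √9537906/14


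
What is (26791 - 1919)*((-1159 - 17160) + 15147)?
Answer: -78893984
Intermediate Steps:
(26791 - 1919)*((-1159 - 17160) + 15147) = 24872*(-18319 + 15147) = 24872*(-3172) = -78893984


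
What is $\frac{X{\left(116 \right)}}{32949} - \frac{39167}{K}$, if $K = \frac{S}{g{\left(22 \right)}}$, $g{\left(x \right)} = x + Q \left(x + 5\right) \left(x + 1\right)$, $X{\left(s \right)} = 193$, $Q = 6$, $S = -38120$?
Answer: $\frac{1209212972861}{314003970} \approx 3850.9$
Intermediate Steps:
$g{\left(x \right)} = x + 6 \left(1 + x\right) \left(5 + x\right)$ ($g{\left(x \right)} = x + 6 \left(x + 5\right) \left(x + 1\right) = x + 6 \left(5 + x\right) \left(1 + x\right) = x + 6 \left(1 + x\right) \left(5 + x\right)$)
$K = - \frac{9530}{937}$ ($K = - \frac{38120}{30 + 6 \cdot 22^{2} + 37 \cdot 22} = - \frac{38120}{30 + 6 \cdot 484 + 814} = - \frac{38120}{30 + 2904 + 814} = - \frac{38120}{3748} = \left(-38120\right) \frac{1}{3748} = - \frac{9530}{937} \approx -10.171$)
$\frac{X{\left(116 \right)}}{32949} - \frac{39167}{K} = \frac{193}{32949} - \frac{39167}{- \frac{9530}{937}} = 193 \cdot \frac{1}{32949} - - \frac{36699479}{9530} = \frac{193}{32949} + \frac{36699479}{9530} = \frac{1209212972861}{314003970}$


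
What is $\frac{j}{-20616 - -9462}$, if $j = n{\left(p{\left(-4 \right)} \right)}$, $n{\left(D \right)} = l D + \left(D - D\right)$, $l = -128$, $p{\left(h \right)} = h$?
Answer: $- \frac{256}{5577} \approx -0.045903$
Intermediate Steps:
$n{\left(D \right)} = - 128 D$ ($n{\left(D \right)} = - 128 D + \left(D - D\right) = - 128 D + 0 = - 128 D$)
$j = 512$ ($j = \left(-128\right) \left(-4\right) = 512$)
$\frac{j}{-20616 - -9462} = \frac{512}{-20616 - -9462} = \frac{512}{-20616 + 9462} = \frac{512}{-11154} = 512 \left(- \frac{1}{11154}\right) = - \frac{256}{5577}$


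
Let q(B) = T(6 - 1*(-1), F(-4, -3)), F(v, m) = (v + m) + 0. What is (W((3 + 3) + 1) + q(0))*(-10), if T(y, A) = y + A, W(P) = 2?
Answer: -20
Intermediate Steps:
F(v, m) = m + v (F(v, m) = (m + v) + 0 = m + v)
T(y, A) = A + y
q(B) = 0 (q(B) = (-3 - 4) + (6 - 1*(-1)) = -7 + (6 + 1) = -7 + 7 = 0)
(W((3 + 3) + 1) + q(0))*(-10) = (2 + 0)*(-10) = 2*(-10) = -20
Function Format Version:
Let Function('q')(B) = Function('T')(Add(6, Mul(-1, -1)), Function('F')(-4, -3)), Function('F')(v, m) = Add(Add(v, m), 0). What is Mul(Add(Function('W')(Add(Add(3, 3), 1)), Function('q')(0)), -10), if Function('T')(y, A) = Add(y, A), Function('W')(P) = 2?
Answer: -20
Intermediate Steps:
Function('F')(v, m) = Add(m, v) (Function('F')(v, m) = Add(Add(m, v), 0) = Add(m, v))
Function('T')(y, A) = Add(A, y)
Function('q')(B) = 0 (Function('q')(B) = Add(Add(-3, -4), Add(6, Mul(-1, -1))) = Add(-7, Add(6, 1)) = Add(-7, 7) = 0)
Mul(Add(Function('W')(Add(Add(3, 3), 1)), Function('q')(0)), -10) = Mul(Add(2, 0), -10) = Mul(2, -10) = -20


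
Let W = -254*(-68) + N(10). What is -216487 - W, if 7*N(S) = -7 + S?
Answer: -1636316/7 ≈ -2.3376e+5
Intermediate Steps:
N(S) = -1 + S/7 (N(S) = (-7 + S)/7 = -1 + S/7)
W = 120907/7 (W = -254*(-68) + (-1 + (⅐)*10) = 17272 + (-1 + 10/7) = 17272 + 3/7 = 120907/7 ≈ 17272.)
-216487 - W = -216487 - 1*120907/7 = -216487 - 120907/7 = -1636316/7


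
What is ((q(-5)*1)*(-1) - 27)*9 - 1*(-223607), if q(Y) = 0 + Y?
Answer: 223409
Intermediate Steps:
q(Y) = Y
((q(-5)*1)*(-1) - 27)*9 - 1*(-223607) = (-5*1*(-1) - 27)*9 - 1*(-223607) = (-5*(-1) - 27)*9 + 223607 = (5 - 27)*9 + 223607 = -22*9 + 223607 = -198 + 223607 = 223409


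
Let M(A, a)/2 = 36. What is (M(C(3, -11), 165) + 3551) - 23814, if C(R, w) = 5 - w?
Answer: -20191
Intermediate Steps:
M(A, a) = 72 (M(A, a) = 2*36 = 72)
(M(C(3, -11), 165) + 3551) - 23814 = (72 + 3551) - 23814 = 3623 - 23814 = -20191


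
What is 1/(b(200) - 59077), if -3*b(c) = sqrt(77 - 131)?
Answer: I/(sqrt(6) - 59077*I) ≈ -1.6927e-5 + 7.0184e-10*I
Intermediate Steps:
b(c) = -I*sqrt(6) (b(c) = -sqrt(77 - 131)/3 = -I*sqrt(6))
1/(b(200) - 59077) = 1/(-I*sqrt(6) - 59077) = 1/(-59077 - I*sqrt(6))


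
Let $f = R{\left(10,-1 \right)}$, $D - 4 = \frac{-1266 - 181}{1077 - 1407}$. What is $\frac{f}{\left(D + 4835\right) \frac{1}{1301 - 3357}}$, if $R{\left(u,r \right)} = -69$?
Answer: $\frac{46815120}{1598317} \approx 29.29$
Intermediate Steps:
$D = \frac{2767}{330}$ ($D = 4 + \frac{-1266 - 181}{1077 - 1407} = 4 - \frac{1447}{-330} = 4 - - \frac{1447}{330} = 4 + \frac{1447}{330} = \frac{2767}{330} \approx 8.3848$)
$f = -69$
$\frac{f}{\left(D + 4835\right) \frac{1}{1301 - 3357}} = - \frac{69}{\left(\frac{2767}{330} + 4835\right) \frac{1}{1301 - 3357}} = - \frac{69}{\frac{1598317}{330} \frac{1}{-2056}} = - \frac{69}{\frac{1598317}{330} \left(- \frac{1}{2056}\right)} = - \frac{69}{- \frac{1598317}{678480}} = \left(-69\right) \left(- \frac{678480}{1598317}\right) = \frac{46815120}{1598317}$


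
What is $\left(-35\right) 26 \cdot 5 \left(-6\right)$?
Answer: $27300$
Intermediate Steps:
$\left(-35\right) 26 \cdot 5 \left(-6\right) = \left(-910\right) \left(-30\right) = 27300$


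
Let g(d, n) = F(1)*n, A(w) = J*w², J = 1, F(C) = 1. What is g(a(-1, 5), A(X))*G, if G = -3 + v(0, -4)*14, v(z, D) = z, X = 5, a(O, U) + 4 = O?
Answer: -75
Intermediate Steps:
a(O, U) = -4 + O
A(w) = w² (A(w) = 1*w² = w²)
g(d, n) = n (g(d, n) = 1*n = n)
G = -3 (G = -3 + 0*14 = -3 + 0 = -3)
g(a(-1, 5), A(X))*G = 5²*(-3) = 25*(-3) = -75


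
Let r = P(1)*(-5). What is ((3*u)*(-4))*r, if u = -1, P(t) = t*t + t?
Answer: -120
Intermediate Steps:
P(t) = t + t**2 (P(t) = t**2 + t = t + t**2)
r = -10 (r = (1*(1 + 1))*(-5) = (1*2)*(-5) = 2*(-5) = -10)
((3*u)*(-4))*r = ((3*(-1))*(-4))*(-10) = -3*(-4)*(-10) = 12*(-10) = -120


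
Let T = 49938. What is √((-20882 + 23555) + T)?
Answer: √52611 ≈ 229.37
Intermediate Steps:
√((-20882 + 23555) + T) = √((-20882 + 23555) + 49938) = √(2673 + 49938) = √52611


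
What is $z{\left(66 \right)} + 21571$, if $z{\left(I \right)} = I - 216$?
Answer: $21421$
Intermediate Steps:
$z{\left(I \right)} = -216 + I$
$z{\left(66 \right)} + 21571 = \left(-216 + 66\right) + 21571 = -150 + 21571 = 21421$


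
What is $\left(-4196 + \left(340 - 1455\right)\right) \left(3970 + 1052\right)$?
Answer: $-26671842$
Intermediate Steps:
$\left(-4196 + \left(340 - 1455\right)\right) \left(3970 + 1052\right) = \left(-4196 - 1115\right) 5022 = \left(-5311\right) 5022 = -26671842$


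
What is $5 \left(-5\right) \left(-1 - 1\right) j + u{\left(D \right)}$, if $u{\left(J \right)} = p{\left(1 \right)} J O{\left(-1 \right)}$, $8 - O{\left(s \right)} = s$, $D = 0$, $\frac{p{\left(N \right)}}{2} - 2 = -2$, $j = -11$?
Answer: $-550$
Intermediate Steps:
$p{\left(N \right)} = 0$ ($p{\left(N \right)} = 4 + 2 \left(-2\right) = 4 - 4 = 0$)
$O{\left(s \right)} = 8 - s$
$u{\left(J \right)} = 0$ ($u{\left(J \right)} = 0 J \left(8 - -1\right) = 0 \left(8 + 1\right) = 0 \cdot 9 = 0$)
$5 \left(-5\right) \left(-1 - 1\right) j + u{\left(D \right)} = 5 \left(-5\right) \left(-1 - 1\right) \left(-11\right) + 0 = \left(-25\right) \left(-2\right) \left(-11\right) + 0 = 50 \left(-11\right) + 0 = -550 + 0 = -550$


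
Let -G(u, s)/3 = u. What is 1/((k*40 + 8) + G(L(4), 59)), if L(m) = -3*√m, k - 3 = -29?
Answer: -1/1014 ≈ -0.00098619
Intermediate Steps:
k = -26 (k = 3 - 29 = -26)
G(u, s) = -3*u
1/((k*40 + 8) + G(L(4), 59)) = 1/((-26*40 + 8) - (-9)*√4) = 1/((-1040 + 8) - (-9)*2) = 1/(-1032 - 3*(-6)) = 1/(-1032 + 18) = 1/(-1014) = -1/1014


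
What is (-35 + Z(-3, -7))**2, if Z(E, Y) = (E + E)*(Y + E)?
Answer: 625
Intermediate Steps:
Z(E, Y) = 2*E*(E + Y) (Z(E, Y) = (2*E)*(E + Y) = 2*E*(E + Y))
(-35 + Z(-3, -7))**2 = (-35 + 2*(-3)*(-3 - 7))**2 = (-35 + 2*(-3)*(-10))**2 = (-35 + 60)**2 = 25**2 = 625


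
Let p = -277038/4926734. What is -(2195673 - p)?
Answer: -5408748549510/2463367 ≈ -2.1957e+6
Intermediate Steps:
p = -138519/2463367 (p = -277038*1/4926734 = -138519/2463367 ≈ -0.056232)
-(2195673 - p) = -(2195673 - 1*(-138519/2463367)) = -(2195673 + 138519/2463367) = -1*5408748549510/2463367 = -5408748549510/2463367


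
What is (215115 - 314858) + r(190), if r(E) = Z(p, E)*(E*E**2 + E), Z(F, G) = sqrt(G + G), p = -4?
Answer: -99743 + 13718380*sqrt(95) ≈ 1.3361e+8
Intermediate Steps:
Z(F, G) = sqrt(2)*sqrt(G) (Z(F, G) = sqrt(2*G) = sqrt(2)*sqrt(G))
r(E) = sqrt(2)*sqrt(E)*(E + E**3) (r(E) = (sqrt(2)*sqrt(E))*(E*E**2 + E) = (sqrt(2)*sqrt(E))*(E**3 + E) = (sqrt(2)*sqrt(E))*(E + E**3) = sqrt(2)*sqrt(E)*(E + E**3))
(215115 - 314858) + r(190) = (215115 - 314858) + sqrt(2)*190**(3/2)*(1 + 190**2) = -99743 + sqrt(2)*(190*sqrt(190))*(1 + 36100) = -99743 + sqrt(2)*(190*sqrt(190))*36101 = -99743 + 13718380*sqrt(95)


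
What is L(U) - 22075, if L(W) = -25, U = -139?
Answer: -22100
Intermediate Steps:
L(U) - 22075 = -25 - 22075 = -22100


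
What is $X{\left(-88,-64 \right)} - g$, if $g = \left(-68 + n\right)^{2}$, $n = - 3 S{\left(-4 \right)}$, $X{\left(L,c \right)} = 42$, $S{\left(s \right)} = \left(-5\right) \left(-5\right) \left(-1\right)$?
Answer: $-7$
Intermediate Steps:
$S{\left(s \right)} = -25$ ($S{\left(s \right)} = 25 \left(-1\right) = -25$)
$n = 75$ ($n = \left(-3\right) \left(-25\right) = 75$)
$g = 49$ ($g = \left(-68 + 75\right)^{2} = 7^{2} = 49$)
$X{\left(-88,-64 \right)} - g = 42 - 49 = -7$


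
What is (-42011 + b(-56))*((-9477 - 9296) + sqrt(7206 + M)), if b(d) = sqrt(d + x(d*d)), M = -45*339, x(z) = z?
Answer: (18773 - I*sqrt(8049))*(42011 - 2*sqrt(770)) ≈ 7.8763e+8 - 3.7641e+6*I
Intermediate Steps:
M = -15255
b(d) = sqrt(d + d**2) (b(d) = sqrt(d + d*d) = sqrt(d + d**2))
(-42011 + b(-56))*((-9477 - 9296) + sqrt(7206 + M)) = (-42011 + sqrt(-56*(1 - 56)))*((-9477 - 9296) + sqrt(7206 - 15255)) = (-42011 + sqrt(-56*(-55)))*(-18773 + sqrt(-8049)) = (-42011 + sqrt(3080))*(-18773 + I*sqrt(8049)) = (-42011 + 2*sqrt(770))*(-18773 + I*sqrt(8049))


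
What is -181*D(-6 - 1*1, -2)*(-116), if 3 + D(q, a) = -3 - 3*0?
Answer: -125976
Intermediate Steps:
D(q, a) = -6 (D(q, a) = -3 + (-3 - 3*0) = -3 + (-3 + 0) = -3 - 3 = -6)
-181*D(-6 - 1*1, -2)*(-116) = -181*(-6)*(-116) = 1086*(-116) = -125976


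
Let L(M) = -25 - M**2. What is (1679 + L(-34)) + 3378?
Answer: 3876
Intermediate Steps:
(1679 + L(-34)) + 3378 = (1679 + (-25 - 1*(-34)**2)) + 3378 = (1679 + (-25 - 1*1156)) + 3378 = (1679 + (-25 - 1156)) + 3378 = (1679 - 1181) + 3378 = 498 + 3378 = 3876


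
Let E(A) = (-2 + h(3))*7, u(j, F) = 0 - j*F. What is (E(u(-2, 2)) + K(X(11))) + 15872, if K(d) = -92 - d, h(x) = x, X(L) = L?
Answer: 15776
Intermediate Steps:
u(j, F) = -F*j (u(j, F) = 0 - F*j = -F*j)
E(A) = 7 (E(A) = (-2 + 3)*7 = 1*7 = 7)
(E(u(-2, 2)) + K(X(11))) + 15872 = (7 + (-92 - 1*11)) + 15872 = (7 + (-92 - 11)) + 15872 = (7 - 103) + 15872 = -96 + 15872 = 15776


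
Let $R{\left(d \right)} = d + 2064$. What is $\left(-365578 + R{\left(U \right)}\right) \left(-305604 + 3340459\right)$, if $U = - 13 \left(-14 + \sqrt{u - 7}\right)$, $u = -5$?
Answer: $-1102659936860 - 78906230 i \sqrt{3} \approx -1.1027 \cdot 10^{12} - 1.3667 \cdot 10^{8} i$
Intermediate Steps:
$U = 182 - 26 i \sqrt{3}$ ($U = - 13 \left(-14 + \sqrt{-5 - 7}\right) = - 13 \left(-14 + \sqrt{-12}\right) = - 13 \left(-14 + 2 i \sqrt{3}\right) = 182 - 26 i \sqrt{3} \approx 182.0 - 45.033 i$)
$R{\left(d \right)} = 2064 + d$
$\left(-365578 + R{\left(U \right)}\right) \left(-305604 + 3340459\right) = \left(-365578 + \left(2064 + \left(182 - 26 i \sqrt{3}\right)\right)\right) \left(-305604 + 3340459\right) = \left(-365578 + \left(2246 - 26 i \sqrt{3}\right)\right) 3034855 = \left(-363332 - 26 i \sqrt{3}\right) 3034855 = -1102659936860 - 78906230 i \sqrt{3}$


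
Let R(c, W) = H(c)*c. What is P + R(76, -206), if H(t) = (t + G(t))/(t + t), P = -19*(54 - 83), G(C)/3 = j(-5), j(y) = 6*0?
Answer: 589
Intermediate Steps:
j(y) = 0
G(C) = 0 (G(C) = 3*0 = 0)
P = 551 (P = -19*(-29) = 551)
H(t) = ½ (H(t) = (t + 0)/(t + t) = t/((2*t)) = t*(1/(2*t)) = ½)
R(c, W) = c/2
P + R(76, -206) = 551 + (½)*76 = 551 + 38 = 589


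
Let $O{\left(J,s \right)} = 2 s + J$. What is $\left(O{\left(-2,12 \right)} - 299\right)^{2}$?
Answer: $76729$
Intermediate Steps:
$O{\left(J,s \right)} = J + 2 s$
$\left(O{\left(-2,12 \right)} - 299\right)^{2} = \left(\left(-2 + 2 \cdot 12\right) - 299\right)^{2} = \left(\left(-2 + 24\right) - 299\right)^{2} = \left(22 - 299\right)^{2} = \left(-277\right)^{2} = 76729$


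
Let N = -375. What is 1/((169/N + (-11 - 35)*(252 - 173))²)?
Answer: 140625/1857548200561 ≈ 7.5705e-8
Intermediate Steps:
1/((169/N + (-11 - 35)*(252 - 173))²) = 1/((169/(-375) + (-11 - 35)*(252 - 173))²) = 1/((169*(-1/375) - 46*79)²) = 1/((-169/375 - 3634)²) = 1/((-1362919/375)²) = 1/(1857548200561/140625) = 140625/1857548200561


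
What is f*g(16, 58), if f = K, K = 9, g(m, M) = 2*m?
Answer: 288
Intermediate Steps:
f = 9
f*g(16, 58) = 9*(2*16) = 9*32 = 288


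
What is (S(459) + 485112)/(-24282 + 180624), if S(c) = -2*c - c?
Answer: 161245/52114 ≈ 3.0941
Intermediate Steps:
S(c) = -3*c
(S(459) + 485112)/(-24282 + 180624) = (-3*459 + 485112)/(-24282 + 180624) = (-1377 + 485112)/156342 = 483735*(1/156342) = 161245/52114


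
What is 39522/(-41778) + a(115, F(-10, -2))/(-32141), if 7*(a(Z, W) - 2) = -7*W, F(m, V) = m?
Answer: -211796323/223797783 ≈ -0.94637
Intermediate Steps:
a(Z, W) = 2 - W (a(Z, W) = 2 + (-7*W)/7 = 2 - W)
39522/(-41778) + a(115, F(-10, -2))/(-32141) = 39522/(-41778) + (2 - 1*(-10))/(-32141) = 39522*(-1/41778) + (2 + 10)*(-1/32141) = -6587/6963 + 12*(-1/32141) = -6587/6963 - 12/32141 = -211796323/223797783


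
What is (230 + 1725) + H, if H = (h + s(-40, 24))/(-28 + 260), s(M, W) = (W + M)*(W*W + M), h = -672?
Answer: 55539/29 ≈ 1915.1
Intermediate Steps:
s(M, W) = (M + W)*(M + W²) (s(M, W) = (M + W)*(W² + M) = (M + W)*(M + W²))
H = -1156/29 (H = (-672 + ((-40)² + 24³ - 40*24 - 40*24²))/(-28 + 260) = (-672 + (1600 + 13824 - 960 - 40*576))/232 = (-672 + (1600 + 13824 - 960 - 23040))*(1/232) = (-672 - 8576)*(1/232) = -9248*1/232 = -1156/29 ≈ -39.862)
(230 + 1725) + H = (230 + 1725) - 1156/29 = 1955 - 1156/29 = 55539/29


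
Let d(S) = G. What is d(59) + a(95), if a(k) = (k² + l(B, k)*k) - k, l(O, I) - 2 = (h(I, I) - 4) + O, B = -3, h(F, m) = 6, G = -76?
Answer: 8949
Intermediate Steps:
d(S) = -76
l(O, I) = 4 + O (l(O, I) = 2 + ((6 - 4) + O) = 2 + (2 + O) = 4 + O)
a(k) = k² (a(k) = (k² + (4 - 3)*k) - k = (k² + 1*k) - k = (k² + k) - k = (k + k²) - k = k²)
d(59) + a(95) = -76 + 95² = -76 + 9025 = 8949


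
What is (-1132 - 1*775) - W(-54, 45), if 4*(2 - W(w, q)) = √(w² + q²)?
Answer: -1909 + 9*√61/4 ≈ -1891.4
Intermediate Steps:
W(w, q) = 2 - √(q² + w²)/4 (W(w, q) = 2 - √(w² + q²)/4 = 2 - √(q² + w²)/4)
(-1132 - 1*775) - W(-54, 45) = (-1132 - 1*775) - (2 - √(45² + (-54)²)/4) = (-1132 - 775) - (2 - √(2025 + 2916)/4) = -1907 - (2 - 9*√61/4) = -1907 + (-2 + 9*√61/4) = -1909 + 9*√61/4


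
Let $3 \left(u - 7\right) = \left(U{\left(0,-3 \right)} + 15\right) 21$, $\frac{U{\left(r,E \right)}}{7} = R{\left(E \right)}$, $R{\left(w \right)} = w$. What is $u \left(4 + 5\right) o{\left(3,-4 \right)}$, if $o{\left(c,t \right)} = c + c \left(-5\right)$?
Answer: $3780$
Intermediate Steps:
$U{\left(r,E \right)} = 7 E$
$o{\left(c,t \right)} = - 4 c$ ($o{\left(c,t \right)} = c - 5 c = - 4 c$)
$u = -35$ ($u = 7 + \frac{\left(7 \left(-3\right) + 15\right) 21}{3} = 7 + \frac{\left(-21 + 15\right) 21}{3} = 7 + \frac{\left(-6\right) 21}{3} = 7 + \frac{1}{3} \left(-126\right) = 7 - 42 = -35$)
$u \left(4 + 5\right) o{\left(3,-4 \right)} = - 35 \left(4 + 5\right) \left(\left(-4\right) 3\right) = - 35 \cdot 9 \left(-12\right) = \left(-35\right) \left(-108\right) = 3780$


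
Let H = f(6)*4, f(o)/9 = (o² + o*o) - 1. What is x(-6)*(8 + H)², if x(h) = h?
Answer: -39444576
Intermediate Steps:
f(o) = -9 + 18*o² (f(o) = 9*((o² + o*o) - 1) = 9*((o² + o²) - 1) = 9*(2*o² - 1) = 9*(-1 + 2*o²) = -9 + 18*o²)
H = 2556 (H = (-9 + 18*6²)*4 = (-9 + 18*36)*4 = (-9 + 648)*4 = 639*4 = 2556)
x(-6)*(8 + H)² = -6*(8 + 2556)² = -6*2564² = -6*6574096 = -39444576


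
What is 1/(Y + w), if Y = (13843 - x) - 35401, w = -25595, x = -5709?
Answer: -1/41444 ≈ -2.4129e-5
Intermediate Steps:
Y = -15849 (Y = (13843 - 1*(-5709)) - 35401 = (13843 + 5709) - 35401 = 19552 - 35401 = -15849)
1/(Y + w) = 1/(-15849 - 25595) = 1/(-41444) = -1/41444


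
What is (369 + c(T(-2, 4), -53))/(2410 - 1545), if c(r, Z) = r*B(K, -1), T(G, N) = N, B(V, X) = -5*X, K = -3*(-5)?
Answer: 389/865 ≈ 0.44971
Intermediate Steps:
K = 15
c(r, Z) = 5*r (c(r, Z) = r*(-5*(-1)) = r*5 = 5*r)
(369 + c(T(-2, 4), -53))/(2410 - 1545) = (369 + 5*4)/(2410 - 1545) = (369 + 20)/865 = 389*(1/865) = 389/865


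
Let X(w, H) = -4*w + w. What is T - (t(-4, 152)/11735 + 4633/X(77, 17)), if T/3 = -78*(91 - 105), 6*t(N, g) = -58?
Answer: 2978300716/903595 ≈ 3296.1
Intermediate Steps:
t(N, g) = -29/3 (t(N, g) = (1/6)*(-58) = -29/3)
X(w, H) = -3*w
T = 3276 (T = 3*(-78*(91 - 105)) = 3*(-78*(-14)) = 3*1092 = 3276)
T - (t(-4, 152)/11735 + 4633/X(77, 17)) = 3276 - (-29/3/11735 + 4633/((-3*77))) = 3276 - (-29/3*1/11735 + 4633/(-231)) = 3276 - (-29/35205 + 4633*(-1/231)) = 3276 - (-29/35205 - 4633/231) = 3276 - 1*(-18123496/903595) = 3276 + 18123496/903595 = 2978300716/903595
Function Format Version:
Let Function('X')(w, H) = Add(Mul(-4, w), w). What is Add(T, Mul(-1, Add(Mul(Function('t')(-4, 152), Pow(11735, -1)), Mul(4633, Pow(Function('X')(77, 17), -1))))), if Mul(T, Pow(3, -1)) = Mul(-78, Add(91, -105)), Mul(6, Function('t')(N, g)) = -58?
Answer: Rational(2978300716, 903595) ≈ 3296.1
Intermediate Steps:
Function('t')(N, g) = Rational(-29, 3) (Function('t')(N, g) = Mul(Rational(1, 6), -58) = Rational(-29, 3))
Function('X')(w, H) = Mul(-3, w)
T = 3276 (T = Mul(3, Mul(-78, Add(91, -105))) = Mul(3, Mul(-78, -14)) = Mul(3, 1092) = 3276)
Add(T, Mul(-1, Add(Mul(Function('t')(-4, 152), Pow(11735, -1)), Mul(4633, Pow(Function('X')(77, 17), -1))))) = Add(3276, Mul(-1, Add(Mul(Rational(-29, 3), Pow(11735, -1)), Mul(4633, Pow(Mul(-3, 77), -1))))) = Add(3276, Mul(-1, Add(Mul(Rational(-29, 3), Rational(1, 11735)), Mul(4633, Pow(-231, -1))))) = Add(3276, Mul(-1, Add(Rational(-29, 35205), Mul(4633, Rational(-1, 231))))) = Add(3276, Mul(-1, Add(Rational(-29, 35205), Rational(-4633, 231)))) = Add(3276, Mul(-1, Rational(-18123496, 903595))) = Add(3276, Rational(18123496, 903595)) = Rational(2978300716, 903595)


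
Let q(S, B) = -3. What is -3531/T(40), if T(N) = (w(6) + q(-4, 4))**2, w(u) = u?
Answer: -1177/3 ≈ -392.33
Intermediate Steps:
T(N) = 9 (T(N) = (6 - 3)**2 = 3**2 = 9)
-3531/T(40) = -3531/9 = -3531*1/9 = -1177/3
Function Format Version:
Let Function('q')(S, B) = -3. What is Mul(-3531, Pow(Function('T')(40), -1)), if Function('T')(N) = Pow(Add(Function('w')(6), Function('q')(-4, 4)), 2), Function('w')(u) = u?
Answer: Rational(-1177, 3) ≈ -392.33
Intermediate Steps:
Function('T')(N) = 9 (Function('T')(N) = Pow(Add(6, -3), 2) = Pow(3, 2) = 9)
Mul(-3531, Pow(Function('T')(40), -1)) = Mul(-3531, Pow(9, -1)) = Mul(-3531, Rational(1, 9)) = Rational(-1177, 3)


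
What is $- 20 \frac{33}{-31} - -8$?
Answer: $\frac{908}{31} \approx 29.29$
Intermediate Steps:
$- 20 \frac{33}{-31} - -8 = - 20 \cdot 33 \left(- \frac{1}{31}\right) + \left(-15 + 23\right) = \left(-20\right) \left(- \frac{33}{31}\right) + 8 = \frac{660}{31} + 8 = \frac{908}{31}$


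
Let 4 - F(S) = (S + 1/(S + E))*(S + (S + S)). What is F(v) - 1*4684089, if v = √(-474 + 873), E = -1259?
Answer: -7424682049127/1584682 + 3777*√399/1584682 ≈ -4.6853e+6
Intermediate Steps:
v = √399 ≈ 19.975
F(S) = 4 - 3*S*(S + 1/(-1259 + S)) (F(S) = 4 - (S + 1/(S - 1259))*(S + (S + S)) = 4 - (S + 1/(-1259 + S))*(S + 2*S) = 4 - (S + 1/(-1259 + S))*3*S = 4 - 3*S*(S + 1/(-1259 + S)))
F(v) - 1*4684089 = (-5036 + √399 - 3*399*√399 + 3777*(√399)²)/(-1259 + √399) - 1*4684089 = (-5036 + √399 - 1197*√399 + 3777*399)/(-1259 + √399) - 4684089 = (-5036 + √399 - 1197*√399 + 1507023)/(-1259 + √399) - 4684089 = (1501987 - 1196*√399)/(-1259 + √399) - 4684089 = -4684089 + (1501987 - 1196*√399)/(-1259 + √399)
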